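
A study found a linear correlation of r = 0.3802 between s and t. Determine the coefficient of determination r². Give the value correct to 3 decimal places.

r² = (0.3802)² = 0.145

0.145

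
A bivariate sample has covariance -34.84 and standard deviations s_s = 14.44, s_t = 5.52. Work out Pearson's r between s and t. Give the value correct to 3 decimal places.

r = Cov(s,t) / (s_s · s_t) = -34.84 / (14.44 × 5.52)
  = -34.84 / 79.7088 ≈ -0.437

-0.437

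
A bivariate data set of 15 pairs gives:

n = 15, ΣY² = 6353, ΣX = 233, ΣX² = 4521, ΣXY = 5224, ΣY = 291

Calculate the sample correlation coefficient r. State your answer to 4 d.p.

0.8811

r = (nΣXY − ΣXΣY) / √[(nΣX² − (ΣX)²)(nΣY² − (ΣY)²)]
Numerator: 15×5224 − 233×291 = 10557
Denominator: √[(67815 − 54289)(95295 − 84681)] = √[13526 × 10614] = 11981.8598
r = 10557 / 11981.8598 ≈ 0.8811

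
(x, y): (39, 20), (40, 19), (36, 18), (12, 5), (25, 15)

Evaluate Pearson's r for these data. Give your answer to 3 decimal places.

0.972

n = 5, Σx = 152, Σy = 77, Σx² = 5186, Σy² = 1335, Σxy = 2623
nΣxy − ΣxΣy = 13115 − 11704 = 1411
nΣx² − (Σx)² = 25930 − 23104 = 2826; nΣy² − (Σy)² = 6675 − 5929 = 746
r = 1411 / √(2826 × 746) = 1411 / 1451.9628 ≈ 0.972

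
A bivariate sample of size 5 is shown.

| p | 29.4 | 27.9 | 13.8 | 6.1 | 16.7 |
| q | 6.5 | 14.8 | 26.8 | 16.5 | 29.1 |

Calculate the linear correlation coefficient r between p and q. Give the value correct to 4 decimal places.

-0.5478

n = 5, Σp = 93.9, Σq = 93.7, Σp² = 2149.31, Σq² = 2098.59, Σpq = 1560.48
nΣpq − ΣpΣq = 7802.4 − 8798.43 = -996.03
nΣp² − (Σp)² = 10746.55 − 8817.21 = 1929.34; nΣq² − (Σq)² = 10492.95 − 8779.69 = 1713.26
r = -996.03 / √(1929.34 × 1713.26) = -996.03 / 1818.0927 ≈ -0.5478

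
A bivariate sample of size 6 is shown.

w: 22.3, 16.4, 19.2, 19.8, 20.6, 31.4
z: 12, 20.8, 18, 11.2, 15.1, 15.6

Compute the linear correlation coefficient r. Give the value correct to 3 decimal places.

n = 6, Σw = 129.7, Σz = 92.7, Σw² = 2937.25, Σz² = 1497.45, Σwz = 1976.98
nΣwz − ΣwΣz = 11861.88 − 12023.19 = -161.31
nΣw² − (Σw)² = 17623.5 − 16822.09 = 801.41; nΣz² − (Σz)² = 8984.7 − 8593.29 = 391.41
r = -161.31 / √(801.41 × 391.41) = -161.31 / 560.0713 ≈ -0.288

-0.288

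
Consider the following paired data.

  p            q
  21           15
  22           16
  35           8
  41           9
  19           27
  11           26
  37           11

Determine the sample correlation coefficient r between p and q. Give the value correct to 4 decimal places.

-0.8798

n = 7, Σp = 186, Σq = 112, Σp² = 5682, Σq² = 2152, Σpq = 2522
nΣpq − ΣpΣq = 17654 − 20832 = -3178
nΣp² − (Σp)² = 39774 − 34596 = 5178; nΣq² − (Σq)² = 15064 − 12544 = 2520
r = -3178 / √(5178 × 2520) = -3178 / 3612.2791 ≈ -0.8798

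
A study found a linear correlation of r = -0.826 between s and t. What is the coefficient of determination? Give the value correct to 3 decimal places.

0.682

r² = (-0.826)² = 0.682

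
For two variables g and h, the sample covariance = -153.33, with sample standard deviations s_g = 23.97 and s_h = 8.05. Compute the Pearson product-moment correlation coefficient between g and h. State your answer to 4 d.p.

-0.7946

r = Cov(g,h) / (s_g · s_h) = -153.33 / (23.97 × 8.05)
  = -153.33 / 192.9585 ≈ -0.7946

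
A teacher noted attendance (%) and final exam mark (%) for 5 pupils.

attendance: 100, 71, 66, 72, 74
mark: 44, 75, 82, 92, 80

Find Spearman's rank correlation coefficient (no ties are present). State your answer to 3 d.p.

-0.500

Rank attendance: 5, 2, 1, 3, 4
Rank mark: 1, 2, 4, 5, 3
d = rank(attendance) − rank(mark): 4, 0, -3, -2, 1; Σd² = 30
ρ = 1 − 6Σd² / [n(n²−1)] = 1 − 6×30 / (5×24) = 1 − 180/120 ≈ -0.500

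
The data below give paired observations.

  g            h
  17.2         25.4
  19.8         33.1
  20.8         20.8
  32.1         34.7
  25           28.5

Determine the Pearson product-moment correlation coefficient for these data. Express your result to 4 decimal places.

0.5806

n = 5, Σg = 114.9, Σh = 142.5, Σg² = 2775.93, Σh² = 4189.75, Σgh = 3351.27
nΣgh − ΣgΣh = 16756.35 − 16373.25 = 383.1
nΣg² − (Σg)² = 13879.65 − 13202.01 = 677.64; nΣh² − (Σh)² = 20948.75 − 20306.25 = 642.5
r = 383.1 / √(677.64 × 642.5) = 383.1 / 659.8361 ≈ 0.5806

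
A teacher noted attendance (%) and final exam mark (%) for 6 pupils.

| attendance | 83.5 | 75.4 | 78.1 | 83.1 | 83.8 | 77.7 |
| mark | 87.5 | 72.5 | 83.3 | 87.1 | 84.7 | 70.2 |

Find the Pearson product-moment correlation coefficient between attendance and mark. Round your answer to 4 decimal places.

n = 6, Σx = 481.6, Σy = 485.3, Σx² = 38722.36, Σy² = 39539.93, Σxy = 39068.89
nΣxy − ΣxΣy = 234413.34 − 233720.48 = 692.86
nΣx² − (Σx)² = 232334.16 − 231938.56 = 395.6; nΣy² − (Σy)² = 237239.58 − 235516.09 = 1723.49
r = 692.86 / √(395.6 × 1723.49) = 692.86 / 825.7195 ≈ 0.8391

0.8391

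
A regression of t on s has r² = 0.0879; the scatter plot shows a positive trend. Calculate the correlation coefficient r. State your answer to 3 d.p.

0.296

|r| = √0.0879 = 0.296
The association is positive, so r = 0.296.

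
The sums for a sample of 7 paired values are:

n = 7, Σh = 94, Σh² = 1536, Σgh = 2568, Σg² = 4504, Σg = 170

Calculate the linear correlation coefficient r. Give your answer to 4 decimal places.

r = (nΣgh − ΣgΣh) / √[(nΣg² − (Σg)²)(nΣh² − (Σh)²)]
Numerator: 7×2568 − 170×94 = 1996
Denominator: √[(31528 − 28900)(10752 − 8836)] = √[2628 × 1916] = 2243.9358
r = 1996 / 2243.9358 ≈ 0.8895

0.8895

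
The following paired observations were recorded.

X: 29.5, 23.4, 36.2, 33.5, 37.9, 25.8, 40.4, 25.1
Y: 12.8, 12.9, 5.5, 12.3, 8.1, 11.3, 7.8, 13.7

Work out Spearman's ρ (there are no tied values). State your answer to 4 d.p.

Rank X: 4, 1, 6, 5, 7, 3, 8, 2
Rank Y: 6, 7, 1, 5, 3, 4, 2, 8
d = rank(X) − rank(Y): -2, -6, 5, 0, 4, -1, 6, -6; Σd² = 154
ρ = 1 − 6Σd² / [n(n²−1)] = 1 − 6×154 / (8×63) = 1 − 924/504 ≈ -0.8333

-0.8333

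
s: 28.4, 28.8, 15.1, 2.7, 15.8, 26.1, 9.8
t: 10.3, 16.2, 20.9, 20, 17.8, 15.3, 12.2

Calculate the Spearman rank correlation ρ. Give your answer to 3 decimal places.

-0.429

Rank s: 6, 7, 3, 1, 4, 5, 2
Rank t: 1, 4, 7, 6, 5, 3, 2
d = rank(s) − rank(t): 5, 3, -4, -5, -1, 2, 0; Σd² = 80
ρ = 1 − 6Σd² / [n(n²−1)] = 1 − 6×80 / (7×48) = 1 − 480/336 ≈ -0.429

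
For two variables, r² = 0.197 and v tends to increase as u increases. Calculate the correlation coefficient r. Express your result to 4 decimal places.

0.4438

|r| = √0.197 = 0.4438
The association is positive, so r = 0.4438.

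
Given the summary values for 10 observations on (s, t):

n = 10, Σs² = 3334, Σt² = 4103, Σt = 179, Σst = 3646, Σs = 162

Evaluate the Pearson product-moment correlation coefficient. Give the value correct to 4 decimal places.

r = (nΣst − ΣsΣt) / √[(nΣs² − (Σs)²)(nΣt² − (Σt)²)]
Numerator: 10×3646 − 162×179 = 7462
Denominator: √[(33340 − 26244)(41030 − 32041)] = √[7096 × 8989] = 7986.6103
r = 7462 / 7986.6103 ≈ 0.9343

0.9343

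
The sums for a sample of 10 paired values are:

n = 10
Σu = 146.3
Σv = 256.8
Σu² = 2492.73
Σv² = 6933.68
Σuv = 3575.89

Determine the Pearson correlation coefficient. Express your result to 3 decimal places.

r = (nΣuv − ΣuΣv) / √[(nΣu² − (Σu)²)(nΣv² − (Σv)²)]
Numerator: 10×3575.89 − 146.3×256.8 = -1810.94
Denominator: √[(24927.3 − 21403.69)(69336.8 − 65946.24)] = √[3523.61 × 3390.56] = 3456.4449
r = -1810.94 / 3456.4449 ≈ -0.524

-0.524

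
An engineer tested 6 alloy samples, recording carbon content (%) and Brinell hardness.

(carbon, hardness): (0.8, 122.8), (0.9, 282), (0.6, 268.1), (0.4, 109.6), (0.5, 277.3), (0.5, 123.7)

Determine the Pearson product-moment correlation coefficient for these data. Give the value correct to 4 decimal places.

0.3273

n = 6, Σx = 3.7, Σy = 1183.5, Σx² = 2.47, Σy² = 270690.59, Σxy = 757.24
nΣxy − ΣxΣy = 4543.44 − 4378.95 = 164.49
nΣx² − (Σx)² = 14.82 − 13.69 = 1.13; nΣy² − (Σy)² = 1624143.54 − 1400672.25 = 223471.29
r = 164.49 / √(1.13 × 223471.29) = 164.49 / 502.5162 ≈ 0.3273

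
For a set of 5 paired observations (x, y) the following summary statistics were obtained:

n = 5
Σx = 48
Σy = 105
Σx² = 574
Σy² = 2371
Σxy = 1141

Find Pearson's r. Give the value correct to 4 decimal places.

r = (nΣxy − ΣxΣy) / √[(nΣx² − (Σx)²)(nΣy² − (Σy)²)]
Numerator: 5×1141 − 48×105 = 665
Denominator: √[(2870 − 2304)(11855 − 11025)] = √[566 × 830] = 685.4050
r = 665 / 685.4050 ≈ 0.9702

0.9702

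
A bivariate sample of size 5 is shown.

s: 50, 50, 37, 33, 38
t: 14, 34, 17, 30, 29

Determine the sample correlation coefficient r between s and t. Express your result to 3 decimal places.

n = 5, Σs = 208, Σt = 124, Σs² = 8902, Σt² = 3382, Σst = 5121
nΣst − ΣsΣt = 25605 − 25792 = -187
nΣs² − (Σs)² = 44510 − 43264 = 1246; nΣt² − (Σt)² = 16910 − 15376 = 1534
r = -187 / √(1246 × 1534) = -187 / 1382.5209 ≈ -0.135

-0.135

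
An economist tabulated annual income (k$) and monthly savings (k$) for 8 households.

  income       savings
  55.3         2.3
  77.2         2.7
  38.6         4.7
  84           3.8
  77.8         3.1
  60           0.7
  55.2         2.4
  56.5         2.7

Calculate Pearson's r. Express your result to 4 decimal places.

n = 8, Σx = 504.6, Σy = 22.4, Σx² = 33456.02, Σy² = 72.26, Σxy = 1404.46
nΣxy − ΣxΣy = 11235.68 − 11303.04 = -67.36
nΣx² − (Σx)² = 267648.16 − 254621.16 = 13027; nΣy² − (Σy)² = 578.08 − 501.76 = 76.32
r = -67.36 / √(13027 × 76.32) = -67.36 / 997.1061 ≈ -0.0676

-0.0676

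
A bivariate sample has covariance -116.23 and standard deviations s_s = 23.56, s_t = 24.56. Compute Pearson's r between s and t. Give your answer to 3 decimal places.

-0.201

r = Cov(s,t) / (s_s · s_t) = -116.23 / (23.56 × 24.56)
  = -116.23 / 578.6336 ≈ -0.201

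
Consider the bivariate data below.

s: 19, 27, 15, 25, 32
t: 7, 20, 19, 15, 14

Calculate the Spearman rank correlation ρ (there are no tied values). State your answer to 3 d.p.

0.000

Rank s: 2, 4, 1, 3, 5
Rank t: 1, 5, 4, 3, 2
d = rank(s) − rank(t): 1, -1, -3, 0, 3; Σd² = 20
ρ = 1 − 6Σd² / [n(n²−1)] = 1 − 6×20 / (5×24) = 1 − 120/120 ≈ 0.000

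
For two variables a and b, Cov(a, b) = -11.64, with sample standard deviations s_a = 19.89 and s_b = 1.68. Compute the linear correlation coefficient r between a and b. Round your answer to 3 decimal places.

r = Cov(a,b) / (s_a · s_b) = -11.64 / (19.89 × 1.68)
  = -11.64 / 33.4152 ≈ -0.348

-0.348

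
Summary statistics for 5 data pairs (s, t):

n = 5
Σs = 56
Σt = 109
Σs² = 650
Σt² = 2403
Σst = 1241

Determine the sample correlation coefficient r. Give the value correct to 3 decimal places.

r = (nΣst − ΣsΣt) / √[(nΣs² − (Σs)²)(nΣt² − (Σt)²)]
Numerator: 5×1241 − 56×109 = 101
Denominator: √[(3250 − 3136)(12015 − 11881)] = √[114 × 134] = 123.5961
r = 101 / 123.5961 ≈ 0.817

0.817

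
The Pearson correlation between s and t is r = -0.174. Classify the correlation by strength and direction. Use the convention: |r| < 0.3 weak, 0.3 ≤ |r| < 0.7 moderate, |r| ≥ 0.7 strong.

weak negative

r = -0.174 < 0 so the relationship is negative.
|r| = 0.174, which falls in the weak range.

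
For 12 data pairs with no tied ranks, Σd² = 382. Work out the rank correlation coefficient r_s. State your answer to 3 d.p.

-0.336

ρ = 1 − 6Σd² / [n(n²−1)] = 1 − 6×382 / (12×143)
  = 1 − 2292/1716 = 1 − 1.3357 ≈ -0.336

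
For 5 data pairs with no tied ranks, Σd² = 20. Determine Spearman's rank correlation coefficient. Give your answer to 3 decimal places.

ρ = 1 − 6Σd² / [n(n²−1)] = 1 − 6×20 / (5×24)
  = 1 − 120/120 = 1 − 1.0000 ≈ 0.000

0.000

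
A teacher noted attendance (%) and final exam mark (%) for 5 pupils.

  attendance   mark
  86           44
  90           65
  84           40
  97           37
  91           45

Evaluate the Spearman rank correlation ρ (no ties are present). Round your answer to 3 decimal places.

-0.100

Rank attendance: 2, 3, 1, 5, 4
Rank mark: 3, 5, 2, 1, 4
d = rank(attendance) − rank(mark): -1, -2, -1, 4, 0; Σd² = 22
ρ = 1 − 6Σd² / [n(n²−1)] = 1 − 6×22 / (5×24) = 1 − 132/120 ≈ -0.100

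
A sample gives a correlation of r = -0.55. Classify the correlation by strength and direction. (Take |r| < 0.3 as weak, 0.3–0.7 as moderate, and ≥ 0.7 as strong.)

moderate negative

r = -0.55 < 0 so the relationship is negative.
|r| = 0.55, which falls in the moderate range.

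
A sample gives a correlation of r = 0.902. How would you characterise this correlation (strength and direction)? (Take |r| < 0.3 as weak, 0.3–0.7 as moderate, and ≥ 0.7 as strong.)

r = 0.902 > 0 so the relationship is positive.
|r| = 0.902, which falls in the strong range.

strong positive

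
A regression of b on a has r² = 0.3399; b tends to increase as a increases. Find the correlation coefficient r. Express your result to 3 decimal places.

|r| = √0.3399 = 0.583
The association is positive, so r = 0.583.

0.583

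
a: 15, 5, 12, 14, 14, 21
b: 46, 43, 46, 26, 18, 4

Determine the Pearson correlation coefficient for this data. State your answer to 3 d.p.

-0.697

n = 6, Σa = 81, Σb = 183, Σa² = 1227, Σb² = 7097, Σab = 2157
nΣab − ΣaΣb = 12942 − 14823 = -1881
nΣa² − (Σa)² = 7362 − 6561 = 801; nΣb² − (Σb)² = 42582 − 33489 = 9093
r = -1881 / √(801 × 9093) = -1881 / 2698.7947 ≈ -0.697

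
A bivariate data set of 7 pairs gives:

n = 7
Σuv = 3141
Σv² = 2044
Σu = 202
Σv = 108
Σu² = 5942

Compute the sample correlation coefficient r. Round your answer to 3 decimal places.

r = (nΣuv − ΣuΣv) / √[(nΣu² − (Σu)²)(nΣv² − (Σv)²)]
Numerator: 7×3141 − 202×108 = 171
Denominator: √[(41594 − 40804)(14308 − 11664)] = √[790 × 2644] = 1445.2543
r = 171 / 1445.2543 ≈ 0.118

0.118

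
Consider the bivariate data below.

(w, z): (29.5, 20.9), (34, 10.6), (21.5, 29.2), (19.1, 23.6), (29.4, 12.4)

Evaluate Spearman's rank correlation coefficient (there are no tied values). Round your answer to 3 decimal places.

-0.800

Rank w: 4, 5, 2, 1, 3
Rank z: 3, 1, 5, 4, 2
d = rank(w) − rank(z): 1, 4, -3, -3, 1; Σd² = 36
ρ = 1 − 6Σd² / [n(n²−1)] = 1 − 6×36 / (5×24) = 1 − 216/120 ≈ -0.800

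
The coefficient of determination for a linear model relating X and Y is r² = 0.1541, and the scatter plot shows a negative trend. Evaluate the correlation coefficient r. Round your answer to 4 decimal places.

-0.3926

|r| = √0.1541 = 0.3926
The association is negative, so r = −0.3926.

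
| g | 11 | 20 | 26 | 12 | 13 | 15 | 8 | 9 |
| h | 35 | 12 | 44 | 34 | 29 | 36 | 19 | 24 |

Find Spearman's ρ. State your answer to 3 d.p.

Rank g: 3, 7, 8, 4, 5, 6, 1, 2
Rank h: 6, 1, 8, 5, 4, 7, 2, 3
d = rank(g) − rank(h): -3, 6, 0, -1, 1, -1, -1, -1; Σd² = 50
ρ = 1 − 6Σd² / [n(n²−1)] = 1 − 6×50 / (8×63) = 1 − 300/504 ≈ 0.405

0.405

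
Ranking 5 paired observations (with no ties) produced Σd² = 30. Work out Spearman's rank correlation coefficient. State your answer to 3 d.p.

ρ = 1 − 6Σd² / [n(n²−1)] = 1 − 6×30 / (5×24)
  = 1 − 180/120 = 1 − 1.5000 ≈ -0.500

-0.500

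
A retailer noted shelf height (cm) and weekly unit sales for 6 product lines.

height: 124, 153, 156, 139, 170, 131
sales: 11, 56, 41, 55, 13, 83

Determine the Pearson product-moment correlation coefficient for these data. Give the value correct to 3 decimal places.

-0.263

n = 6, Σx = 873, Σy = 259, Σx² = 128503, Σy² = 15021, Σxy = 37056
nΣxy − ΣxΣy = 222336 − 226107 = -3771
nΣx² − (Σx)² = 771018 − 762129 = 8889; nΣy² − (Σy)² = 90126 − 67081 = 23045
r = -3771 / √(8889 × 23045) = -3771 / 14312.4772 ≈ -0.263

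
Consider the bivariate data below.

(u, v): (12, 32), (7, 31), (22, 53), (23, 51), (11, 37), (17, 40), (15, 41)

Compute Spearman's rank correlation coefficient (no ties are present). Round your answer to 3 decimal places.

0.893

Rank u: 3, 1, 6, 7, 2, 5, 4
Rank v: 2, 1, 7, 6, 3, 4, 5
d = rank(u) − rank(v): 1, 0, -1, 1, -1, 1, -1; Σd² = 6
ρ = 1 − 6Σd² / [n(n²−1)] = 1 − 6×6 / (7×48) = 1 − 36/336 ≈ 0.893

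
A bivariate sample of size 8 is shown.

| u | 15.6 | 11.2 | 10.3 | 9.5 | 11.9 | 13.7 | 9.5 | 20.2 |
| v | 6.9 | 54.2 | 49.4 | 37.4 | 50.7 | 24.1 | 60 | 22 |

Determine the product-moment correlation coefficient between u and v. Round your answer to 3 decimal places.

n = 8, Σu = 101.9, Σv = 304.7, Σu² = 1392.73, Σv² = 14059.67, Σuv = 3526.7
nΣuv − ΣuΣv = 28213.6 − 31048.93 = -2835.33
nΣu² − (Σu)² = 11141.84 − 10383.61 = 758.23; nΣv² − (Σv)² = 112477.36 − 92842.09 = 19635.27
r = -2835.33 / √(758.23 × 19635.27) = -2835.33 / 3858.5037 ≈ -0.735

-0.735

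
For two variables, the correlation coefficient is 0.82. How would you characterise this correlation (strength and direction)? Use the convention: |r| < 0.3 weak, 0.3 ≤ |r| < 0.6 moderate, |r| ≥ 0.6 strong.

strong positive

r = 0.82 > 0 so the relationship is positive.
|r| = 0.82, which falls in the strong range.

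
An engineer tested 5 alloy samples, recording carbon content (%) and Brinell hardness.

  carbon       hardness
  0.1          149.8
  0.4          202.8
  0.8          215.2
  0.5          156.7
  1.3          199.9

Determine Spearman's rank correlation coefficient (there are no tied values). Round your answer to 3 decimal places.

0.500

Rank carbon: 1, 2, 4, 3, 5
Rank hardness: 1, 4, 5, 2, 3
d = rank(carbon) − rank(hardness): 0, -2, -1, 1, 2; Σd² = 10
ρ = 1 − 6Σd² / [n(n²−1)] = 1 − 6×10 / (5×24) = 1 − 60/120 ≈ 0.500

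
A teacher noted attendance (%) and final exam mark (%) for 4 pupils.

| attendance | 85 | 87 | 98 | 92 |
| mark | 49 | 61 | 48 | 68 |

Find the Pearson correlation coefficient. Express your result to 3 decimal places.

n = 4, Σx = 362, Σy = 226, Σx² = 32862, Σy² = 13050, Σxy = 20432
nΣxy − ΣxΣy = 81728 − 81812 = -84
nΣx² − (Σx)² = 131448 − 131044 = 404; nΣy² − (Σy)² = 52200 − 51076 = 1124
r = -84 / √(404 × 1124) = -84 / 673.8665 ≈ -0.125

-0.125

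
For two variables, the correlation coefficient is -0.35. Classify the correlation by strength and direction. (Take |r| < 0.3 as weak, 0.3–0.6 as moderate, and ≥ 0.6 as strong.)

r = -0.35 < 0 so the relationship is negative.
|r| = 0.35, which falls in the moderate range.

moderate negative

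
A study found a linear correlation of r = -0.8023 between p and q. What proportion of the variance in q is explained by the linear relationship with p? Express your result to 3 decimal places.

r² = (-0.8023)² = 0.644

0.644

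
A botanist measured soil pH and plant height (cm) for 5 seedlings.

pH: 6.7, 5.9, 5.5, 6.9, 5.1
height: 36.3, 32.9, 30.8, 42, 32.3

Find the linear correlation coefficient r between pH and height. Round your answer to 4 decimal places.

0.8696

n = 5, Σx = 30.1, Σy = 174.3, Σx² = 183.57, Σy² = 6156.03, Σxy = 1061.25
nΣxy − ΣxΣy = 5306.25 − 5246.43 = 59.82
nΣx² − (Σx)² = 917.85 − 906.01 = 11.84; nΣy² − (Σy)² = 30780.15 − 30380.49 = 399.66
r = 59.82 / √(11.84 × 399.66) = 59.82 / 68.7893 ≈ 0.8696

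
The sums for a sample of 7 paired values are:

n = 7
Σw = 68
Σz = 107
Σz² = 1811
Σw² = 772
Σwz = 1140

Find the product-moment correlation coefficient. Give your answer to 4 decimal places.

r = (nΣwz − ΣwΣz) / √[(nΣw² − (Σw)²)(nΣz² − (Σz)²)]
Numerator: 7×1140 − 68×107 = 704
Denominator: √[(5404 − 4624)(12677 − 11449)] = √[780 × 1228] = 978.6930
r = 704 / 978.6930 ≈ 0.7193

0.7193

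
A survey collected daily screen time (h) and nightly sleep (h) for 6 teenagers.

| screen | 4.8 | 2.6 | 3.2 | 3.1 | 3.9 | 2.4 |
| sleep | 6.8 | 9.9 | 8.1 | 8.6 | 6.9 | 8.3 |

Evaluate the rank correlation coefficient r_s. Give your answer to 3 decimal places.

Rank screen: 6, 2, 4, 3, 5, 1
Rank sleep: 1, 6, 3, 5, 2, 4
d = rank(screen) − rank(sleep): 5, -4, 1, -2, 3, -3; Σd² = 64
ρ = 1 − 6Σd² / [n(n²−1)] = 1 − 6×64 / (6×35) = 1 − 384/210 ≈ -0.829

-0.829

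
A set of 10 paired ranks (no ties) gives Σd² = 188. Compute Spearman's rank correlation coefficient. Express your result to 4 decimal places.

ρ = 1 − 6Σd² / [n(n²−1)] = 1 − 6×188 / (10×99)
  = 1 − 1128/990 = 1 − 1.13939 ≈ -0.1394

-0.1394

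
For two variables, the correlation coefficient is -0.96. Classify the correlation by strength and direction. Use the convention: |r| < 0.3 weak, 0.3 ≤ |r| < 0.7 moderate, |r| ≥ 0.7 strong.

strong negative

r = -0.96 < 0 so the relationship is negative.
|r| = 0.96, which falls in the strong range.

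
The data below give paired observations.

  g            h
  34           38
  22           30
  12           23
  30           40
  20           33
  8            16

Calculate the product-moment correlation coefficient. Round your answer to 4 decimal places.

n = 6, Σg = 126, Σh = 180, Σg² = 3148, Σh² = 5818, Σgh = 4216
nΣgh − ΣgΣh = 25296 − 22680 = 2616
nΣg² − (Σg)² = 18888 − 15876 = 3012; nΣh² − (Σh)² = 34908 − 32400 = 2508
r = 2616 / √(3012 × 2508) = 2616 / 2748.4716 ≈ 0.9518

0.9518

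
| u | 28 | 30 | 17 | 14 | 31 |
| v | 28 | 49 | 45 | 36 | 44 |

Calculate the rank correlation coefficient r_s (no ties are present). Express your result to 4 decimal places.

Rank u: 3, 4, 2, 1, 5
Rank v: 1, 5, 4, 2, 3
d = rank(u) − rank(v): 2, -1, -2, -1, 2; Σd² = 14
ρ = 1 − 6Σd² / [n(n²−1)] = 1 − 6×14 / (5×24) = 1 − 84/120 ≈ 0.3000

0.3000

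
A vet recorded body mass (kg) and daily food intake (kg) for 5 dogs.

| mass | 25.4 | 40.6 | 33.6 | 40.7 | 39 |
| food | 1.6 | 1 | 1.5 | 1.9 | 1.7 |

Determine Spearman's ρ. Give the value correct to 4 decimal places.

Rank mass: 1, 4, 2, 5, 3
Rank food: 3, 1, 2, 5, 4
d = rank(mass) − rank(food): -2, 3, 0, 0, -1; Σd² = 14
ρ = 1 − 6Σd² / [n(n²−1)] = 1 − 6×14 / (5×24) = 1 − 84/120 ≈ 0.3000

0.3000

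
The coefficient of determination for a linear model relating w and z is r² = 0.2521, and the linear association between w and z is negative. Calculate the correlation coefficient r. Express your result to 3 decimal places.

-0.502

|r| = √0.2521 = 0.502
The association is negative, so r = −0.502.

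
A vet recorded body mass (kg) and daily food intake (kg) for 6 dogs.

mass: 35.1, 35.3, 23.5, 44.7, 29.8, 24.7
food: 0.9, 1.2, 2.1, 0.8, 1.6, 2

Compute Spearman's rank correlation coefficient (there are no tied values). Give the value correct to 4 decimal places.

Rank mass: 4, 5, 1, 6, 3, 2
Rank food: 2, 3, 6, 1, 4, 5
d = rank(mass) − rank(food): 2, 2, -5, 5, -1, -3; Σd² = 68
ρ = 1 − 6Σd² / [n(n²−1)] = 1 − 6×68 / (6×35) = 1 − 408/210 ≈ -0.9429

-0.9429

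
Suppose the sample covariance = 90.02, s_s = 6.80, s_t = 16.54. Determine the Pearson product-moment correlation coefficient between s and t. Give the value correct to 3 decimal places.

r = Cov(s,t) / (s_s · s_t) = 90.02 / (6.80 × 16.54)
  = 90.02 / 112.4720 ≈ 0.800

0.800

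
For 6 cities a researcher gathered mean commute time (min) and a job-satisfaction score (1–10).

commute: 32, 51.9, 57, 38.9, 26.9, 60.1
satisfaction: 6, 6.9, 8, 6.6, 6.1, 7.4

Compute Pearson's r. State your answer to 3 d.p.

n = 6, Σx = 266.8, Σy = 41, Σx² = 12815.44, Σy² = 283.14, Σxy = 1871.68
nΣxy − ΣxΣy = 11230.08 − 10938.8 = 291.28
nΣx² − (Σx)² = 76892.64 − 71182.24 = 5710.4; nΣy² − (Σy)² = 1698.84 − 1681 = 17.84
r = 291.28 / √(5710.4 × 17.84) = 291.28 / 319.1763 ≈ 0.913

0.913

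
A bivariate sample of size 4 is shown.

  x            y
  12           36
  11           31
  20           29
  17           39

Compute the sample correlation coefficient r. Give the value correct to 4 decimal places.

n = 4, Σx = 60, Σy = 135, Σx² = 954, Σy² = 4619, Σxy = 2016
nΣxy − ΣxΣy = 8064 − 8100 = -36
nΣx² − (Σx)² = 3816 − 3600 = 216; nΣy² − (Σy)² = 18476 − 18225 = 251
r = -36 / √(216 × 251) = -36 / 232.8433 ≈ -0.1546

-0.1546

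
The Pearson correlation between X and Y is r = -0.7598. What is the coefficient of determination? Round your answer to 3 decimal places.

r² = (-0.7598)² = 0.577

0.577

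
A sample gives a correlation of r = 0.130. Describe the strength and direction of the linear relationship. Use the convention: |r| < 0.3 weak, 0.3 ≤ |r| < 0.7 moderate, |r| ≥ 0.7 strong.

r = 0.130 > 0 so the relationship is positive.
|r| = 0.130, which falls in the weak range.

weak positive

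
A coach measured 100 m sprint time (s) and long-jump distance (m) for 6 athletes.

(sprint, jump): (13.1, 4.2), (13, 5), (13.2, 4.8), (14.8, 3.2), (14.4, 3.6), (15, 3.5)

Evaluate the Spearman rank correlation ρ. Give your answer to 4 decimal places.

Rank sprint: 2, 1, 3, 5, 4, 6
Rank jump: 4, 6, 5, 1, 3, 2
d = rank(sprint) − rank(jump): -2, -5, -2, 4, 1, 4; Σd² = 66
ρ = 1 − 6Σd² / [n(n²−1)] = 1 − 6×66 / (6×35) = 1 − 396/210 ≈ -0.8857

-0.8857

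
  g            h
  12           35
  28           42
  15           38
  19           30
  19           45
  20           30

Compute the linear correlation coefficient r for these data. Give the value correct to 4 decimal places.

0.2844

n = 6, Σg = 113, Σh = 220, Σg² = 2275, Σh² = 8258, Σgh = 4191
nΣgh − ΣgΣh = 25146 − 24860 = 286
nΣg² − (Σg)² = 13650 − 12769 = 881; nΣh² − (Σh)² = 49548 − 48400 = 1148
r = 286 / √(881 × 1148) = 286 / 1005.6779 ≈ 0.2844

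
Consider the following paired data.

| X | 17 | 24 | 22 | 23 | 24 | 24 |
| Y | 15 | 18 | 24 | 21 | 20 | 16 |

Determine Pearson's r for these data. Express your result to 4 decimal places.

0.3499

n = 6, ΣX = 134, ΣY = 114, ΣX² = 3030, ΣY² = 2222, ΣXY = 2562
nΣXY − ΣXΣY = 15372 − 15276 = 96
nΣX² − (ΣX)² = 18180 − 17956 = 224; nΣY² − (ΣY)² = 13332 − 12996 = 336
r = 96 / √(224 × 336) = 96 / 274.3429 ≈ 0.3499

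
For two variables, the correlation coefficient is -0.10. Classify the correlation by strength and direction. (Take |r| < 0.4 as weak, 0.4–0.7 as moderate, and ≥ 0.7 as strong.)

r = -0.10 < 0 so the relationship is negative.
|r| = 0.10, which falls in the weak range.

weak negative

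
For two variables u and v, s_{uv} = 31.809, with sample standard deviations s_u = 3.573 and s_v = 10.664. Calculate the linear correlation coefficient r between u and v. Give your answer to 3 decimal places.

r = Cov(u,v) / (s_u · s_v) = 31.809 / (3.573 × 10.664)
  = 31.809 / 38.1025 ≈ 0.835

0.835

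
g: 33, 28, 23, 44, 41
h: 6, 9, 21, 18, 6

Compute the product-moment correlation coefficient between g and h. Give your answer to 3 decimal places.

-0.231

n = 5, Σg = 169, Σh = 60, Σg² = 6019, Σh² = 918, Σgh = 1971
nΣgh − ΣgΣh = 9855 − 10140 = -285
nΣg² − (Σg)² = 30095 − 28561 = 1534; nΣh² − (Σh)² = 4590 − 3600 = 990
r = -285 / √(1534 × 990) = -285 / 1232.3392 ≈ -0.231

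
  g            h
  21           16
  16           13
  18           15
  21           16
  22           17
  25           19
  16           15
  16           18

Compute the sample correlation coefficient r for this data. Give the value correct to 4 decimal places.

n = 8, Σg = 155, Σh = 129, Σg² = 3083, Σh² = 2105, Σgh = 2527
nΣgh − ΣgΣh = 20216 − 19995 = 221
nΣg² − (Σg)² = 24664 − 24025 = 639; nΣh² − (Σh)² = 16840 − 16641 = 199
r = 221 / √(639 × 199) = 221 / 356.5964 ≈ 0.6197

0.6197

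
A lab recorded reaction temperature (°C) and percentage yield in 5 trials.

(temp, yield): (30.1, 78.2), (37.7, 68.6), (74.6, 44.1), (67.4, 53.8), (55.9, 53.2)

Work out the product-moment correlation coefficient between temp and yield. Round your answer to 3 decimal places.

-0.968

n = 5, Σx = 265.7, Σy = 297.9, Σx² = 15560.03, Σy² = 18490.69, Σxy = 14829.9
nΣxy − ΣxΣy = 74149.5 − 79152.03 = -5002.53
nΣx² − (Σx)² = 77800.15 − 70596.49 = 7203.66; nΣy² − (Σy)² = 92453.45 − 88744.41 = 3709.04
r = -5002.53 / √(7203.66 × 3709.04) = -5002.53 / 5169.0099 ≈ -0.968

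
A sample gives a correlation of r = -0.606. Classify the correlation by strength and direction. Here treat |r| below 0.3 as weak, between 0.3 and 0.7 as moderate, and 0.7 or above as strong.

moderate negative

r = -0.606 < 0 so the relationship is negative.
|r| = 0.606, which falls in the moderate range.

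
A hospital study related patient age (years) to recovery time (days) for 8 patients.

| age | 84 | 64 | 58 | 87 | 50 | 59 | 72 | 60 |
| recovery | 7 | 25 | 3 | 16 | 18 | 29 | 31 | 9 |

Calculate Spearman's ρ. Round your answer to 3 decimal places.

Rank age: 7, 5, 2, 8, 1, 3, 6, 4
Rank recovery: 2, 6, 1, 4, 5, 7, 8, 3
d = rank(age) − rank(recovery): 5, -1, 1, 4, -4, -4, -2, 1; Σd² = 80
ρ = 1 − 6Σd² / [n(n²−1)] = 1 − 6×80 / (8×63) = 1 − 480/504 ≈ 0.048

0.048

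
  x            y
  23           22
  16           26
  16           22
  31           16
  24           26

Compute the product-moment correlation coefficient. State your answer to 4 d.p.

n = 5, Σx = 110, Σy = 112, Σx² = 2578, Σy² = 2576, Σxy = 2394
nΣxy − ΣxΣy = 11970 − 12320 = -350
nΣx² − (Σx)² = 12890 − 12100 = 790; nΣy² − (Σy)² = 12880 − 12544 = 336
r = -350 / √(790 × 336) = -350 / 515.2087 ≈ -0.6793

-0.6793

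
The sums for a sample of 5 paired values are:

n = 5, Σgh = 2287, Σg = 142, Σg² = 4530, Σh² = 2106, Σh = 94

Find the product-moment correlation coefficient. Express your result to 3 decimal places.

-0.932

r = (nΣgh − ΣgΣh) / √[(nΣg² − (Σg)²)(nΣh² − (Σh)²)]
Numerator: 5×2287 − 142×94 = -1913
Denominator: √[(22650 − 20164)(10530 − 8836)] = √[2486 × 1694] = 2052.1413
r = -1913 / 2052.1413 ≈ -0.932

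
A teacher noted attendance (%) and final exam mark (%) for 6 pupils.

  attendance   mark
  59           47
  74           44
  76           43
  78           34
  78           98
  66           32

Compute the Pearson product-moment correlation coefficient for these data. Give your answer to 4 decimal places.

0.3177

n = 6, Σx = 431, Σy = 298, Σx² = 31257, Σy² = 17778, Σxy = 21705
nΣxy − ΣxΣy = 130230 − 128438 = 1792
nΣx² − (Σx)² = 187542 − 185761 = 1781; nΣy² − (Σy)² = 106668 − 88804 = 17864
r = 1792 / √(1781 × 17864) = 1792 / 5640.5482 ≈ 0.3177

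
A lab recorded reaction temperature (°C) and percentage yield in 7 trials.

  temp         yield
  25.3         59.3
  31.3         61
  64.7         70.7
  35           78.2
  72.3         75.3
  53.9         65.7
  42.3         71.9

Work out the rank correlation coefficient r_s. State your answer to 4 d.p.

Rank temp: 1, 2, 6, 3, 7, 5, 4
Rank yield: 1, 2, 4, 7, 6, 3, 5
d = rank(temp) − rank(yield): 0, 0, 2, -4, 1, 2, -1; Σd² = 26
ρ = 1 − 6Σd² / [n(n²−1)] = 1 − 6×26 / (7×48) = 1 − 156/336 ≈ 0.5357

0.5357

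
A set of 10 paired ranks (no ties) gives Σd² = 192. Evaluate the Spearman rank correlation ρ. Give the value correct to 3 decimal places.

-0.164

ρ = 1 − 6Σd² / [n(n²−1)] = 1 − 6×192 / (10×99)
  = 1 − 1152/990 = 1 − 1.1636 ≈ -0.164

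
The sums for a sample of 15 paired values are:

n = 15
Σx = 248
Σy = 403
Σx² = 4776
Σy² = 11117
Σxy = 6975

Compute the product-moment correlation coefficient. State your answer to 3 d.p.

0.705

r = (nΣxy − ΣxΣy) / √[(nΣx² − (Σx)²)(nΣy² − (Σy)²)]
Numerator: 15×6975 − 248×403 = 4681
Denominator: √[(71640 − 61504)(166755 − 162409)] = √[10136 × 4346] = 6637.0970
r = 4681 / 6637.0970 ≈ 0.705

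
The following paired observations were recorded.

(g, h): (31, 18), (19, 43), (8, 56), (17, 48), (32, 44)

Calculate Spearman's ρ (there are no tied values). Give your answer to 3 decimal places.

-0.700

Rank g: 4, 3, 1, 2, 5
Rank h: 1, 2, 5, 4, 3
d = rank(g) − rank(h): 3, 1, -4, -2, 2; Σd² = 34
ρ = 1 − 6Σd² / [n(n²−1)] = 1 − 6×34 / (5×24) = 1 − 204/120 ≈ -0.700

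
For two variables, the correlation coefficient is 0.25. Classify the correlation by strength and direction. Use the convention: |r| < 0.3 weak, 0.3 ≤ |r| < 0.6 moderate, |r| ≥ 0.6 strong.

weak positive

r = 0.25 > 0 so the relationship is positive.
|r| = 0.25, which falls in the weak range.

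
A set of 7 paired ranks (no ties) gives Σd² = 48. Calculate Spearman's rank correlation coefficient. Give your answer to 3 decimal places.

0.143

ρ = 1 − 6Σd² / [n(n²−1)] = 1 − 6×48 / (7×48)
  = 1 − 288/336 = 1 − 0.8571 ≈ 0.143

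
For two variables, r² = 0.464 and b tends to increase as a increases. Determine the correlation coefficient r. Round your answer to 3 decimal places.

0.681

|r| = √0.464 = 0.681
The association is positive, so r = 0.681.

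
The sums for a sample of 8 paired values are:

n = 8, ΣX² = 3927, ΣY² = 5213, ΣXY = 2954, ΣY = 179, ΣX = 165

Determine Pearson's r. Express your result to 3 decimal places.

r = (nΣXY − ΣXΣY) / √[(nΣX² − (ΣX)²)(nΣY² − (ΣY)²)]
Numerator: 8×2954 − 165×179 = -5903
Denominator: √[(31416 − 27225)(41704 − 32041)] = √[4191 × 9663] = 6363.7751
r = -5903 / 6363.7751 ≈ -0.928

-0.928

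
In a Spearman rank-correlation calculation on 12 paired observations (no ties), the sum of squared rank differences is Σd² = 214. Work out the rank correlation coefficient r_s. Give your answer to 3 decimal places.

ρ = 1 − 6Σd² / [n(n²−1)] = 1 − 6×214 / (12×143)
  = 1 − 1284/1716 = 1 − 0.7483 ≈ 0.252

0.252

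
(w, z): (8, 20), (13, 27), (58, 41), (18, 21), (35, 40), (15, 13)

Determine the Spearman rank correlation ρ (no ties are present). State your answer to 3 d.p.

Rank w: 1, 2, 6, 4, 5, 3
Rank z: 2, 4, 6, 3, 5, 1
d = rank(w) − rank(z): -1, -2, 0, 1, 0, 2; Σd² = 10
ρ = 1 − 6Σd² / [n(n²−1)] = 1 − 6×10 / (6×35) = 1 − 60/210 ≈ 0.714

0.714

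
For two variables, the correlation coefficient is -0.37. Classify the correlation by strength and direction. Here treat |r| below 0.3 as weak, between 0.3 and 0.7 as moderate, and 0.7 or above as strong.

moderate negative

r = -0.37 < 0 so the relationship is negative.
|r| = 0.37, which falls in the moderate range.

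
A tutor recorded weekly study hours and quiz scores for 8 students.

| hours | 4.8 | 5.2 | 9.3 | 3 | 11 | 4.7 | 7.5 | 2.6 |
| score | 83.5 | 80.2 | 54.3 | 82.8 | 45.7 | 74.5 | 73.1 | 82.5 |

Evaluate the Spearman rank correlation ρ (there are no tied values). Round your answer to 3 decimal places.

Rank hours: 4, 5, 7, 2, 8, 3, 6, 1
Rank score: 8, 5, 2, 7, 1, 4, 3, 6
d = rank(hours) − rank(score): -4, 0, 5, -5, 7, -1, 3, -5; Σd² = 150
ρ = 1 − 6Σd² / [n(n²−1)] = 1 − 6×150 / (8×63) = 1 − 900/504 ≈ -0.786

-0.786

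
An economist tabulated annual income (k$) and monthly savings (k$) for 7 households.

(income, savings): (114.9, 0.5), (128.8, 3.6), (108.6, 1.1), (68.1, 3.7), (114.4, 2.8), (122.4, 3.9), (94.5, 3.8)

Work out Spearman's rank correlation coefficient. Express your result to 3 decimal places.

-0.071

Rank income: 5, 7, 3, 1, 4, 6, 2
Rank savings: 1, 4, 2, 5, 3, 7, 6
d = rank(income) − rank(savings): 4, 3, 1, -4, 1, -1, -4; Σd² = 60
ρ = 1 − 6Σd² / [n(n²−1)] = 1 − 6×60 / (7×48) = 1 − 360/336 ≈ -0.071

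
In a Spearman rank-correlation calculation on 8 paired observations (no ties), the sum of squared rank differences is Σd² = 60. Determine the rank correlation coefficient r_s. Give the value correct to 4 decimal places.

0.2857

ρ = 1 − 6Σd² / [n(n²−1)] = 1 − 6×60 / (8×63)
  = 1 − 360/504 = 1 − 0.71429 ≈ 0.2857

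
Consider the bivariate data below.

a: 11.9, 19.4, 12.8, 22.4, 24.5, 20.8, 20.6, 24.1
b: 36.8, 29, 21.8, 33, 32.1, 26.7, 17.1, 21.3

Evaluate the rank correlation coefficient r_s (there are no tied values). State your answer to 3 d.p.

Rank a: 1, 3, 2, 6, 8, 5, 4, 7
Rank b: 8, 5, 3, 7, 6, 4, 1, 2
d = rank(a) − rank(b): -7, -2, -1, -1, 2, 1, 3, 5; Σd² = 94
ρ = 1 − 6Σd² / [n(n²−1)] = 1 − 6×94 / (8×63) = 1 − 564/504 ≈ -0.119

-0.119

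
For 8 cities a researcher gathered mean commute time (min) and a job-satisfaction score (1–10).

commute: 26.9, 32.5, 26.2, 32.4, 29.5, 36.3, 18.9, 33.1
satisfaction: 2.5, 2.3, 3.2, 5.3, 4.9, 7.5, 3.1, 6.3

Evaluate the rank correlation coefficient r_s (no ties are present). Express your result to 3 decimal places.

0.571

Rank commute: 3, 6, 2, 5, 4, 8, 1, 7
Rank satisfaction: 2, 1, 4, 6, 5, 8, 3, 7
d = rank(commute) − rank(satisfaction): 1, 5, -2, -1, -1, 0, -2, 0; Σd² = 36
ρ = 1 − 6Σd² / [n(n²−1)] = 1 − 6×36 / (8×63) = 1 − 216/504 ≈ 0.571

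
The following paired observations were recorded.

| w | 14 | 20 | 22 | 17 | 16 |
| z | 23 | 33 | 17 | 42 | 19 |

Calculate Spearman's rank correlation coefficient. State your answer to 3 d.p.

-0.200

Rank w: 1, 4, 5, 3, 2
Rank z: 3, 4, 1, 5, 2
d = rank(w) − rank(z): -2, 0, 4, -2, 0; Σd² = 24
ρ = 1 − 6Σd² / [n(n²−1)] = 1 − 6×24 / (5×24) = 1 − 144/120 ≈ -0.200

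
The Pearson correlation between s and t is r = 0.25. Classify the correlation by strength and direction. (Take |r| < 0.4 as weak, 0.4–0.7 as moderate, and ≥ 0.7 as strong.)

weak positive

r = 0.25 > 0 so the relationship is positive.
|r| = 0.25, which falls in the weak range.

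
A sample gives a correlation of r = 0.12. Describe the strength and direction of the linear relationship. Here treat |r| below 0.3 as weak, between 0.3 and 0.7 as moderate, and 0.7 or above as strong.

r = 0.12 > 0 so the relationship is positive.
|r| = 0.12, which falls in the weak range.

weak positive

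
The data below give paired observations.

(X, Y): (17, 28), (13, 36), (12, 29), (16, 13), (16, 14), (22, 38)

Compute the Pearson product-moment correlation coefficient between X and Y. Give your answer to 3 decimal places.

0.170

n = 6, ΣX = 96, ΣY = 158, ΣX² = 1598, ΣY² = 4730, ΣXY = 2560
nΣXY − ΣXΣY = 15360 − 15168 = 192
nΣX² − (ΣX)² = 9588 − 9216 = 372; nΣY² − (ΣY)² = 28380 − 24964 = 3416
r = 192 / √(372 × 3416) = 192 / 1127.2764 ≈ 0.170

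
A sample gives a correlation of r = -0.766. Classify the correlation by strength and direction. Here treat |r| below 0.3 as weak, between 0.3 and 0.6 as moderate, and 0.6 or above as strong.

strong negative

r = -0.766 < 0 so the relationship is negative.
|r| = 0.766, which falls in the strong range.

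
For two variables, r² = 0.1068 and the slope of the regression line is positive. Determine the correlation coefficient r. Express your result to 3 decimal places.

|r| = √0.1068 = 0.327
The association is positive, so r = 0.327.

0.327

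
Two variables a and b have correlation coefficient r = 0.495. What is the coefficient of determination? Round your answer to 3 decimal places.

r² = (0.495)² = 0.245

0.245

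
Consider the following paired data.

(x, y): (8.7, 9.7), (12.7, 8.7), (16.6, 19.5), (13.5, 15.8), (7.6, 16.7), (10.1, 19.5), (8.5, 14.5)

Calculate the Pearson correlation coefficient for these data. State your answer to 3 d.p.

n = 7, Σx = 77.7, Σy = 104.4, Σx² = 926.81, Σy² = 1669.06, Σxy = 1179
nΣxy − ΣxΣy = 8253 − 8111.88 = 141.12
nΣx² − (Σx)² = 6487.67 − 6037.29 = 450.38; nΣy² − (Σy)² = 11683.42 − 10899.36 = 784.06
r = 141.12 / √(450.38 × 784.06) = 141.12 / 594.2432 ≈ 0.237

0.237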